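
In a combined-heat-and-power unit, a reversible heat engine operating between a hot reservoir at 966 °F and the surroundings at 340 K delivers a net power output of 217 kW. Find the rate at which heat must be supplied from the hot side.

T_H = 966 °F → (966 − 32) × 5/9 = 518.89 °C = 792.04 K.
Since the cycle is reversible, η = 1 − T_C/T_H = 1 − 340.00/792.04 = 0.5707.
Q_H = W/η = 217/0.5707 = 380.2 kW.

Q̇_H ≈ 380.2 kW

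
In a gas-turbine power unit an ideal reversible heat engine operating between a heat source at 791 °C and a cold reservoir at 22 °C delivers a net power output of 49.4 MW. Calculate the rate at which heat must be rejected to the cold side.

Q̇_C ≈ 19.0 MW

T_H = 791 °C → 791 + 273.15 = 1064.15 K.
T_C = 22 °C → 22 + 273.15 = 295.15 K.
Since the cycle is reversible, η = 1 − T_C/T_H = 1 − 295.15/1064.15 = 0.7226.
Since Q_C/Q_H = T_C/T_H and Q_H = W/η, Q_C = W·T_C/(T_H − T_C) = 49.4 × 295.15/769.00 = 19.0 MW.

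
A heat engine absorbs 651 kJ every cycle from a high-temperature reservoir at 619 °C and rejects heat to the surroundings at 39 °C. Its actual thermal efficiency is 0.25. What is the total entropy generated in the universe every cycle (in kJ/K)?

ΔS_univ ≈ 0.834 kJ/K

T_H = 619 °C → 619 + 273.15 = 892.15 K.
T_C = 39 °C → 39 + 273.15 = 312.15 K.
W = η·Q_H = 0.25 × 651 = 162.8 kJ, so Q_C = Q_H − W = 488.2 kJ.
Reservoir entropy changes: ΔS_H = −Q_H/T_H = −651/892.15 = -0.7297 kJ/K and ΔS_C = +Q_C/T_C = 488.2/312.15 = 1.564 kJ/K.
ΔS_univ = −Q_H/T_H + Q_C/T_C = 0.834 kJ/K (> 0, since η = 0.25 < η_Carnot = 0.650).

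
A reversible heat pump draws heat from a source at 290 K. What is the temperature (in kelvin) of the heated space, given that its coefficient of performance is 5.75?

COP_HP = T_H/(T_H − T_C) ⇒ T_H = T_C·COP_HP/(COP_HP − 1) = 290.00 × 5.75/(5.75 − 1) = 351 K.

T_H ≈ 351 K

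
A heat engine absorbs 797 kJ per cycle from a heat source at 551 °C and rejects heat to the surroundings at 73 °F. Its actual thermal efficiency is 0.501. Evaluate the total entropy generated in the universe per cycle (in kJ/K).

T_H = 551 °C → 551 + 273.15 = 824.15 K.
T_C = 73 °F → (73 − 32) × 5/9 = 22.78 °C = 295.93 K.
W = η·Q_H = 0.501 × 797 = 399.3 kJ, so Q_C = Q_H − W = 397.7 kJ.
The hot reservoir loses entropy Q_H/T_H = 797/824.15 = 0.9671 kJ/K; the cold reservoir gains Q_C/T_C = 397.7/295.93 = 1.344 kJ/K.
ΔS_univ = −Q_H/T_H + Q_C/T_C = 0.3769 kJ/K (> 0, since η = 0.501 < η_Carnot = 0.641).

ΔS_univ ≈ 0.3769 kJ/K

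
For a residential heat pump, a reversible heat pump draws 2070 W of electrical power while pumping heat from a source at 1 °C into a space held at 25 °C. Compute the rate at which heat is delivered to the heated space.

T_H = 25 °C → 25 + 273.15 = 298.15 K.
T_C = 1 °C → 1 + 273.15 = 274.15 K.
Reversible heating COP: COP_HP = T_H/(T_H − T_C) = 298.15/24.00 = 12.4229.
Q_H = COP_HP · W = 12.4229 × 2070 = 25720 W.

Q̇_H ≈ 25720 W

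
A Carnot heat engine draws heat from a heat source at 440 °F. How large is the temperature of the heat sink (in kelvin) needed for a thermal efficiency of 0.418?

T_H = 440 °F → (440 − 32) × 5/9 = 226.67 °C = 499.82 K.
From η = 1 − T_C/T_H, T_C = T_H·(1 − η) = 499.82 × (1 − 0.418) = 290.9 K.

T_C ≈ 290.9 K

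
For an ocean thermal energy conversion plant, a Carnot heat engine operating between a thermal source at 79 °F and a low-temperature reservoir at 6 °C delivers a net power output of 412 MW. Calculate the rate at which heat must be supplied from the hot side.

T_H = 79 °F → (79 − 32) × 5/9 = 26.11 °C = 299.26 K.
T_C = 6 °C → 6 + 273.15 = 279.15 K.
For a reversible engine, η = 1 − T_C/T_H = 1 − 279.15/299.26 = 0.0672.
Q_H = W/η = 412/0.0672 = 6131 MW.

Q̇_H ≈ 6131 MW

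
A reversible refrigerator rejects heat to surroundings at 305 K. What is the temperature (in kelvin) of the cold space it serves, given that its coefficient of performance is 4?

COP_R = T_C/(T_H − T_C) ⇒ T_C = T_H·COP_R/(1 + COP_R) = 305.00 × 4/(1 + 4) = 244 K.

T_C ≈ 244 K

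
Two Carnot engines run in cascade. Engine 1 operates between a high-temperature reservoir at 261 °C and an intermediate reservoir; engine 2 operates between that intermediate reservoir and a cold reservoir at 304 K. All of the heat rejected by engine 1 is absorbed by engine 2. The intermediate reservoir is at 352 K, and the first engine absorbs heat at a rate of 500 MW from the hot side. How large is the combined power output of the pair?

T_H = 261 °C → 261 + 273.15 = 534.15 K.
Two reversible stages in series are equivalent to a single Carnot engine between T_H and T_C, so η_total = 1 − T_C/T_H = 1 − 304.00/534.15 = 0.4309.
W_total = η_total · Q_H = 0.4309 × 500 = 215.4 MW.

Ẇ_total ≈ 215.4 MW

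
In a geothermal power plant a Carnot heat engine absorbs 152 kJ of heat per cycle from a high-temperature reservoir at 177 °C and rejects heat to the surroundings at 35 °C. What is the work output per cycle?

W ≈ 47.95 kJ

T_H = 177 °C → 177 + 273.15 = 450.15 K.
T_C = 35 °C → 35 + 273.15 = 308.15 K.
The Carnot efficiency is η = 1 − T_C/T_H = 1 − 308.15/450.15 = 0.3155.
W = η·Q_H = 0.3155 × 152 = 47.95 kJ.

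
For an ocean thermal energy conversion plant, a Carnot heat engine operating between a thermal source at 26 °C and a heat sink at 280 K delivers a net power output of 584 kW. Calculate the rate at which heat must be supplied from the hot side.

Q̇_H ≈ 9120 kW

T_H = 26 °C → 26 + 273.15 = 299.15 K.
Carnot efficiency: η = 1 − T_C/T_H = 1 − 280.00/299.15 = 0.0640.
Q_H = W/η = 584/0.0640 = 9120 kW.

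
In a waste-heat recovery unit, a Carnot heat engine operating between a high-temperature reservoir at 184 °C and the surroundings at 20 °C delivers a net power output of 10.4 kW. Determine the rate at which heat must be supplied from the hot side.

Q̇_H ≈ 28.99 kW

T_H = 184 °C → 184 + 273.15 = 457.15 K.
T_C = 20 °C → 20 + 273.15 = 293.15 K.
For a reversible engine, η = 1 − T_C/T_H = 1 − 293.15/457.15 = 0.3587.
Q_H = W/η = 10.4/0.3587 = 28.99 kW.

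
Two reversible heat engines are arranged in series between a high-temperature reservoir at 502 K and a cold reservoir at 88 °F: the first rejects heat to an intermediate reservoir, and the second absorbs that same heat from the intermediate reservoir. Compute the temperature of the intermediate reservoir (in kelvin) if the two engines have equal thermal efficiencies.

T_m ≈ 391 K

T_C = 88 °F → (88 − 32) × 5/9 = 31.11 °C = 304.26 K.
Equal efficiencies require 1 − T_m/T_H = 1 − T_C/T_m, i.e. T_m/T_H = T_C/T_m, so T_m = √(T_H·T_C) = √(502.00 × 304.26) = 391 K.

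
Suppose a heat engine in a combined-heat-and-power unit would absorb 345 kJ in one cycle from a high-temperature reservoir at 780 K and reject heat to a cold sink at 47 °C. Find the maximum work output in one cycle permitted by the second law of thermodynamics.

W_max ≈ 203.4 kJ

T_C = 47 °C → 47 + 273.15 = 320.15 K.
No engine can exceed the Carnot limit: η_max = 1 − T_C/T_H = 1 − 320.15/780.00 = 0.5896.
W_max = η_max · Q_H = 0.5896 × 345 = 203.4 kJ.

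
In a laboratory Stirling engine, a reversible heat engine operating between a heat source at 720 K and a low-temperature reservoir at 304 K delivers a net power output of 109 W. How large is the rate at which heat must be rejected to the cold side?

Q̇_C ≈ 79.7 W

η_rev = 1 − T_C/T_H = 1 − 304.00/720.00 = 0.5778.
Since Q_C/Q_H = T_C/T_H and Q_H = W/η, Q_C = W·T_C/(T_H − T_C) = 109 × 304.00/416.00 = 79.7 W.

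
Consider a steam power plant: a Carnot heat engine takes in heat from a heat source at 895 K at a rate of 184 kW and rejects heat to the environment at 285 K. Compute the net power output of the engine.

For a reversible engine, η = 1 − T_C/T_H = 1 − 285.00/895.00 = 0.6816.
W = η·Q_H = 0.6816 × 184 = 125.4 kW.

Ẇ ≈ 125.4 kW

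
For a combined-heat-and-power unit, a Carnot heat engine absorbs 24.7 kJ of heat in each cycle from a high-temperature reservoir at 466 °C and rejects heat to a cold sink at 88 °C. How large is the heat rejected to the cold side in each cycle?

Q_C ≈ 12.1 kJ

T_H = 466 °C → 466 + 273.15 = 739.15 K.
T_C = 88 °C → 88 + 273.15 = 361.15 K.
Since the cycle is reversible, η = 1 − T_C/T_H = 1 − 361.15/739.15 = 0.5114.
For a reversible cycle Q_C/Q_H = T_C/T_H, so Q_C = 24.7 × 361.15/739.15 = 12.1 kJ.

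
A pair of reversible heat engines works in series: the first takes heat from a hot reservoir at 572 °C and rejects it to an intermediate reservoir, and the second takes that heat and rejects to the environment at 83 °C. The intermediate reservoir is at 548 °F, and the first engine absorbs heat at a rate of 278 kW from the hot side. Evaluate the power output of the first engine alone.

Ẇ₁ ≈ 93.86 kW

T_H = 572 °C → 572 + 273.15 = 845.15 K.
T_C = 83 °C → 83 + 273.15 = 356.15 K.
T_m = 548 °F → (548 − 32) × 5/9 = 286.67 °C = 559.82 K.
First-stage efficiency η₁ = 1 − T_m/T_H = 1 − 559.82/845.15 = 0.3376.
W₁ = η₁·Q_H = 0.3376 × 278 = 93.86 kW.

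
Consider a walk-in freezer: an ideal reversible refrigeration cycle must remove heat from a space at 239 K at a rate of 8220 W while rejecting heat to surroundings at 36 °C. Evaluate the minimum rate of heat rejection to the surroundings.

T_H = 36 °C → 36 + 273.15 = 309.15 K.
For a reversible cycle Q_H/Q_C = T_H/T_C, so Q_H = Q_C·T_H/T_C = 8220 × 309.15/239.00 = 10600 W.

Q̇_H ≈ 10600 W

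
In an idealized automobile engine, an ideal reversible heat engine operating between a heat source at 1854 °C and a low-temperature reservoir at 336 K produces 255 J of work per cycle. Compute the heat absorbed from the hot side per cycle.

T_H = 1854 °C → 1854 + 273.15 = 2127.15 K.
The Carnot efficiency is η = 1 − T_C/T_H = 1 − 336.00/2127.15 = 0.8420.
Q_H = W/η = 255/0.8420 = 302.8 J.

Q_H ≈ 302.8 J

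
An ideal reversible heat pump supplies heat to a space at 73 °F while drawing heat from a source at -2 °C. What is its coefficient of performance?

T_H = 73 °F → (73 − 32) × 5/9 = 22.78 °C = 295.93 K.
T_C = -2 °C → -2 + 273.15 = 271.15 K.
COP_HP = T_H/(T_H − T_C) = 295.93/(295.93 − 271.15) = 11.9.

COP_HP ≈ 11.9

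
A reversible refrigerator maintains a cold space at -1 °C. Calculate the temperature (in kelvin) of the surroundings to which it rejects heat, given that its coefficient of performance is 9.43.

T_H ≈ 301 K

T_C = -1 °C → -1 + 273.15 = 272.15 K.
COP_R = T_C/(T_H − T_C) ⇒ T_H = T_C·(1 + 1/COP_R) = 272.15 × (1 + 1/9.43) = 301 K.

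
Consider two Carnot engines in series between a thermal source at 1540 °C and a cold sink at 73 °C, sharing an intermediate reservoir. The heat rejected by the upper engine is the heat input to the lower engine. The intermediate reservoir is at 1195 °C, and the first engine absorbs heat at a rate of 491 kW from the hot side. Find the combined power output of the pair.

Ẇ_total ≈ 397.3 kW

T_H = 1540 °C → 1540 + 273.15 = 1813.15 K.
T_C = 73 °C → 73 + 273.15 = 346.15 K.
Two reversible stages in series are equivalent to a single Carnot engine between T_H and T_C, so η_total = 1 − T_C/T_H = 1 − 346.15/1813.15 = 0.8091.
W_total = η_total · Q_H = 0.8091 × 491 = 397.3 kW.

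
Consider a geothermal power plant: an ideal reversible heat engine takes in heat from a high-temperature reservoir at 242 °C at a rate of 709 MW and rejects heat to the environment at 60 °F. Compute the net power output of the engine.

Ẇ ≈ 312 MW

T_H = 242 °C → 242 + 273.15 = 515.15 K.
T_C = 60 °F → (60 − 32) × 5/9 = 15.56 °C = 288.71 K.
For a reversible engine, η = 1 − T_C/T_H = 1 − 288.71/515.15 = 0.4396.
W = η·Q_H = 0.4396 × 709 = 312 MW.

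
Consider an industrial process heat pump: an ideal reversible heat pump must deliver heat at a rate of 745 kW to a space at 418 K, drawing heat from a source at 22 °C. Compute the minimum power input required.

T_C = 22 °C → 22 + 273.15 = 295.15 K.
Reversible heating COP: COP_HP = T_H/(T_H − T_C) = 418.00/122.85 = 3.4025.
W = Q_H/COP_HP = 745/3.4025 = 219.0 kW.

Ẇ_in ≈ 219.0 kW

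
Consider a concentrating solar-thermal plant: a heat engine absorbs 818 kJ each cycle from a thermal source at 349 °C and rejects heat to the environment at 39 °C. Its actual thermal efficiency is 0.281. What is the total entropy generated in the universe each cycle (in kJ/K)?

ΔS_univ ≈ 0.569 kJ/K

T_H = 349 °C → 349 + 273.15 = 622.15 K.
T_C = 39 °C → 39 + 273.15 = 312.15 K.
W = η·Q_H = 0.281 × 818 = 229.9 kJ, so Q_C = Q_H − W = 588.1 kJ.
Entropy balance on the reservoirs: −Q_H/T_H = -1.315 kJ/K, +Q_C/T_C = 1.884 kJ/K.
ΔS_univ = −Q_H/T_H + Q_C/T_C = 0.569 kJ/K (> 0, since η = 0.281 < η_Carnot = 0.498).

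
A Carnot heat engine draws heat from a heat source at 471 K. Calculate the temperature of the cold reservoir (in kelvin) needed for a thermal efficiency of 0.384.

T_C ≈ 290.1 K

From η = 1 − T_C/T_H, T_C = T_H·(1 − η) = 471.00 × (1 − 0.384) = 290.1 K.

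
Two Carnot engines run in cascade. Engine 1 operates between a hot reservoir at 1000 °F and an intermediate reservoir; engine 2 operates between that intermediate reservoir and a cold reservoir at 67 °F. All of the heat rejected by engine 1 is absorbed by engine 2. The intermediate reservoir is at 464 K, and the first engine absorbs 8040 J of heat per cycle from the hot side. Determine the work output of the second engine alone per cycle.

W₂ ≈ 1700 J

T_H = 1000 °F → (1000 − 32) × 5/9 = 537.78 °C = 810.93 K.
T_C = 67 °F → (67 − 32) × 5/9 = 19.44 °C = 292.59 K.
Heat entering the second stage: Q_m = Q_H·(T_m/T_H) = 8040 × 464.00/810.93 = 4600 J.
Second-stage efficiency η₂ = 1 − T_C/T_m = 1 − 292.59/464.00 = 0.3694, so W₂ = η₂·Q_m = 1700 J.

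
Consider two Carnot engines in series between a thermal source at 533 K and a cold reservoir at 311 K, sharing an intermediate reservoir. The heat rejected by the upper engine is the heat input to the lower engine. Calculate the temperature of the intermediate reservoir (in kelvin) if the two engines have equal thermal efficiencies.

T_m ≈ 407 K

Equal efficiencies require 1 − T_m/T_H = 1 − T_C/T_m, i.e. T_m/T_H = T_C/T_m, so T_m = √(T_H·T_C) = √(533.00 × 311.00) = 407 K.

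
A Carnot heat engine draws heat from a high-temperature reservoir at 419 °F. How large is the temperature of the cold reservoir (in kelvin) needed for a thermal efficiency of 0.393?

T_C ≈ 296 K

T_H = 419 °F → (419 − 32) × 5/9 = 215.00 °C = 488.15 K.
From η = 1 − T_C/T_H, T_C = T_H·(1 − η) = 488.15 × (1 − 0.393) = 296 K.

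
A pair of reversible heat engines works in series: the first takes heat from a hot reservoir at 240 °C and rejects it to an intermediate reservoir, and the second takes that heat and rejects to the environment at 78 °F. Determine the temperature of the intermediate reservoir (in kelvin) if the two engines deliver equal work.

T_m ≈ 406 K

T_H = 240 °C → 240 + 273.15 = 513.15 K.
T_C = 78 °F → (78 − 32) × 5/9 = 25.56 °C = 298.71 K.
For reversible stages Q_m = Q_H·(T_m/T_H). Setting W₁ = Q_H(1 − T_m/T_H) equal to W₂ = Q_m(1 − T_C/T_m) = Q_H·(T_m − T_C)/T_H gives T_H − T_m = T_m − T_C, so T_m = (T_H + T_C)/2 = (513.15 + 298.71)/2 = 406 K.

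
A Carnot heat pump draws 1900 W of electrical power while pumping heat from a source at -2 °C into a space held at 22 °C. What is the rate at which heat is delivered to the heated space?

Q̇_H ≈ 23400 W

T_H = 22 °C → 22 + 273.15 = 295.15 K.
T_C = -2 °C → -2 + 273.15 = 271.15 K.
Reversible heating COP: COP_HP = T_H/(T_H − T_C) = 295.15/24.00 = 12.2979.
Q_H = COP_HP · W = 12.2979 × 1900 = 23400 W.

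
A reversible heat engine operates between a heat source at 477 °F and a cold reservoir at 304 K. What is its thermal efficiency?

η ≈ 0.416

T_H = 477 °F → (477 − 32) × 5/9 = 247.22 °C = 520.37 K.
For a reversible engine, η = 1 − T_C/T_H = 1 − 304.00/520.37 = 0.416.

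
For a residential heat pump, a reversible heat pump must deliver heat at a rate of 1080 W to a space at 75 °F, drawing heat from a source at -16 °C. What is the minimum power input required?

Ẇ_in ≈ 145 W

T_H = 75 °F → (75 − 32) × 5/9 = 23.89 °C = 297.04 K.
T_C = -16 °C → -16 + 273.15 = 257.15 K.
For a reversible heat pump, COP_HP = T_H/(T_H − T_C) = 297.04/39.89 = 7.4467.
W = Q_H/COP_HP = 1080/7.4467 = 145 W.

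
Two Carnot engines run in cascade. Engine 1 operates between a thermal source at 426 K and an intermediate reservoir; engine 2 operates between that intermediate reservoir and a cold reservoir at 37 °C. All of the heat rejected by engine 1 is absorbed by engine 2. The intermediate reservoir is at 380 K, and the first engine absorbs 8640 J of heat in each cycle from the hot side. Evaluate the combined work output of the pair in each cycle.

T_C = 37 °C → 37 + 273.15 = 310.15 K.
Two reversible stages in series are equivalent to a single Carnot engine between T_H and T_C, so η_total = 1 − T_C/T_H = 1 − 310.15/426.00 = 0.2719.
W_total = η_total · Q_H = 0.2719 × 8640 = 2350 J.

W_total ≈ 2350 J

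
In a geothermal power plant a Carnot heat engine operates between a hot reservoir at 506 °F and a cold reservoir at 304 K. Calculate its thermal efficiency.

T_H = 506 °F → (506 − 32) × 5/9 = 263.33 °C = 536.48 K.
For a reversible engine, η = 1 − T_C/T_H = 1 − 304.00/536.48 = 0.4333.

η ≈ 0.4333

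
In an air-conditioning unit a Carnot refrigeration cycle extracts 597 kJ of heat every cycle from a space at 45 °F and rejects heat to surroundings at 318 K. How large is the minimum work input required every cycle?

T_C = 45 °F → (45 − 32) × 5/9 = 7.22 °C = 280.37 K.
COP_R = T_C/(T_H − T_C) = 280.37/37.63 = 7.4512.
W = Q_C/COP_R = 597/7.4512 = 80.1 kJ.

W_in ≈ 80.1 kJ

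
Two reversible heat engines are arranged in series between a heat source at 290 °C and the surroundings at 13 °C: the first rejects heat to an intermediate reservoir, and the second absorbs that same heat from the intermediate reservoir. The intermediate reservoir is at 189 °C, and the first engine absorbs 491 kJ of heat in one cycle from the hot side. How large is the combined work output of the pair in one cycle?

T_H = 290 °C → 290 + 273.15 = 563.15 K.
T_C = 13 °C → 13 + 273.15 = 286.15 K.
Two reversible stages in series are equivalent to a single Carnot engine between T_H and T_C, so η_total = 1 − T_C/T_H = 1 − 286.15/563.15 = 0.4919.
W_total = η_total · Q_H = 0.4919 × 491 = 242 kJ.

W_total ≈ 242 kJ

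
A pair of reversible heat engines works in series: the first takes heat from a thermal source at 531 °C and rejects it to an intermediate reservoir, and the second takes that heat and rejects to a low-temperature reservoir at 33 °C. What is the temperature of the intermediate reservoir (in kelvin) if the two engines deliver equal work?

T_H = 531 °C → 531 + 273.15 = 804.15 K.
T_C = 33 °C → 33 + 273.15 = 306.15 K.
For reversible stages Q_m = Q_H·(T_m/T_H). Setting W₁ = Q_H(1 − T_m/T_H) equal to W₂ = Q_m(1 − T_C/T_m) = Q_H·(T_m − T_C)/T_H gives T_H − T_m = T_m − T_C, so T_m = (T_H + T_C)/2 = (804.15 + 306.15)/2 = 555 K.

T_m ≈ 555 K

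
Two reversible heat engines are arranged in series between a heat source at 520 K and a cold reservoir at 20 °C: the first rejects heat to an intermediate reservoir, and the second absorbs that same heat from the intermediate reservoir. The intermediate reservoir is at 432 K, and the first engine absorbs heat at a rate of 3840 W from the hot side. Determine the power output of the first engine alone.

T_C = 20 °C → 20 + 273.15 = 293.15 K.
First-stage efficiency η₁ = 1 − T_m/T_H = 1 − 432.00/520.00 = 0.1692.
W₁ = η₁·Q_H = 0.1692 × 3840 = 649.8 W.

Ẇ₁ ≈ 649.8 W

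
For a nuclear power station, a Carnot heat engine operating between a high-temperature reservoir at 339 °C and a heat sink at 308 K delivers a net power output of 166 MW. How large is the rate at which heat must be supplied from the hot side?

T_H = 339 °C → 339 + 273.15 = 612.15 K.
Since the cycle is reversible, η = 1 − T_C/T_H = 1 − 308.00/612.15 = 0.4969.
Q_H = W/η = 166/0.4969 = 334 MW.

Q̇_H ≈ 334 MW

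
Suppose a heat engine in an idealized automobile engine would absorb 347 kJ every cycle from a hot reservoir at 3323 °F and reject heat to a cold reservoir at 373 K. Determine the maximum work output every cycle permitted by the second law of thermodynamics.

T_H = 3323 °F → (3323 − 32) × 5/9 = 1828.33 °C = 2101.48 K.
No engine can exceed the Carnot limit: η_max = 1 − T_C/T_H = 1 − 373.00/2101.48 = 0.8225.
W_max = η_max · Q_H = 0.8225 × 347 = 285 kJ.

W_max ≈ 285 kJ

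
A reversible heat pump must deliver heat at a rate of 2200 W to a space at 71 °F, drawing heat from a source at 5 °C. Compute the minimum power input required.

T_H = 71 °F → (71 − 32) × 5/9 = 21.67 °C = 294.82 K.
T_C = 5 °C → 5 + 273.15 = 278.15 K.
Reversible heating COP: COP_HP = T_H/(T_H − T_C) = 294.82/16.67 = 17.6890.
W = Q_H/COP_HP = 2200/17.6890 = 124.4 W.

Ẇ_in ≈ 124.4 W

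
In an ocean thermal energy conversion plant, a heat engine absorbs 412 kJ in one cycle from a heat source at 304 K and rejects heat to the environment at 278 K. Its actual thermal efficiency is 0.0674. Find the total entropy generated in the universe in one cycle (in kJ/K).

ΔS_univ ≈ 0.0269 kJ/K

W = η·Q_H = 0.0674 × 412 = 27.77 kJ, so Q_C = Q_H − W = 384.2 kJ.
Reservoir entropy changes: ΔS_H = −Q_H/T_H = −412/304.00 = -1.355 kJ/K and ΔS_C = +Q_C/T_C = 384.2/278.00 = 1.382 kJ/K.
ΔS_univ = −Q_H/T_H + Q_C/T_C = 0.0269 kJ/K (> 0, since η = 0.0674 < η_Carnot = 0.086).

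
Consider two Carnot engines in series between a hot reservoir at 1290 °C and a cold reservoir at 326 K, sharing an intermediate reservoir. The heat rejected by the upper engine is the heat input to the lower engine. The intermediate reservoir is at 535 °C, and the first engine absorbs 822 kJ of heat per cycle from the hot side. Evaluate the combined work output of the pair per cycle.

W_total ≈ 651 kJ

T_H = 1290 °C → 1290 + 273.15 = 1563.15 K.
Two reversible stages in series are equivalent to a single Carnot engine between T_H and T_C, so η_total = 1 − T_C/T_H = 1 − 326.00/1563.15 = 0.7914.
W_total = η_total · Q_H = 0.7914 × 822 = 651 kJ.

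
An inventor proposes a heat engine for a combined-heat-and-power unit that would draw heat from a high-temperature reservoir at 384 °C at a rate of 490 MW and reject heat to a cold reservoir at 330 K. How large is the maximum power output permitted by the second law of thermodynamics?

T_H = 384 °C → 384 + 273.15 = 657.15 K.
The second-law ceiling is the Carnot efficiency, η_max = 1 − T_C/T_H = 1 − 330.00/657.15 = 0.4978.
W_max = η_max · Q_H = 0.4978 × 490 = 243.9 MW.

Ẇ_max ≈ 243.9 MW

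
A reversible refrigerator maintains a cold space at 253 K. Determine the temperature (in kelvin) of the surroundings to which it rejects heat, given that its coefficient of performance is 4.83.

COP_R = T_C/(T_H − T_C) ⇒ T_H = T_C·(1 + 1/COP_R) = 253.00 × (1 + 1/4.83) = 305 K.

T_H ≈ 305 K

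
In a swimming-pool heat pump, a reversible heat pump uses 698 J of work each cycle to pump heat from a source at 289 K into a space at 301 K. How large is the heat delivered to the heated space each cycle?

Q_H ≈ 17500 J

Reversible heating COP: COP_HP = T_H/(T_H − T_C) = 301.00/12.00 = 25.0833.
Q_H = COP_HP · W = 25.0833 × 698 = 17500 J.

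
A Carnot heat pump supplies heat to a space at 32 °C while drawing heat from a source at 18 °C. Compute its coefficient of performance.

COP_HP ≈ 21.80

T_H = 32 °C → 32 + 273.15 = 305.15 K.
T_C = 18 °C → 18 + 273.15 = 291.15 K.
Reversible heating COP: COP_HP = T_H/(T_H − T_C) = 305.15/(305.15 − 291.15) = 21.80.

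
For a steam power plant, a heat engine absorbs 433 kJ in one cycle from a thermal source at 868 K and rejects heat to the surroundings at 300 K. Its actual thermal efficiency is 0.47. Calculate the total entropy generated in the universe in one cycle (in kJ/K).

ΔS_univ ≈ 0.266 kJ/K

W = η·Q_H = 0.47 × 433 = 203.5 kJ, so Q_C = Q_H − W = 229.5 kJ.
The hot reservoir loses entropy Q_H/T_H = 433/868.00 = 0.4988 kJ/K; the cold reservoir gains Q_C/T_C = 229.5/300.00 = 0.7650 kJ/K.
ΔS_univ = −Q_H/T_H + Q_C/T_C = 0.266 kJ/K (> 0, since η = 0.47 < η_Carnot = 0.654).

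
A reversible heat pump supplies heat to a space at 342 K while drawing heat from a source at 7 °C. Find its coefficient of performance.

T_C = 7 °C → 7 + 273.15 = 280.15 K.
Reversible heating COP: COP_HP = T_H/(T_H − T_C) = 342.00/(342.00 − 280.15) = 5.53.

COP_HP ≈ 5.53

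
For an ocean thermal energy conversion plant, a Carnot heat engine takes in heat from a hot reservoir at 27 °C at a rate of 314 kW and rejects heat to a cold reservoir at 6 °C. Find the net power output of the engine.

Ẇ ≈ 22.0 kW

T_H = 27 °C → 27 + 273.15 = 300.15 K.
T_C = 6 °C → 6 + 273.15 = 279.15 K.
For a reversible engine, η = 1 − T_C/T_H = 1 − 279.15/300.15 = 0.0700.
W = η·Q_H = 0.0700 × 314 = 22.0 kW.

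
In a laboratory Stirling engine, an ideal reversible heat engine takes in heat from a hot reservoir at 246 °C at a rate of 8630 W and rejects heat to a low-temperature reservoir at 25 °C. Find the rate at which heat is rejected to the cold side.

T_H = 246 °C → 246 + 273.15 = 519.15 K.
T_C = 25 °C → 25 + 273.15 = 298.15 K.
Carnot efficiency: η = 1 − T_C/T_H = 1 − 298.15/519.15 = 0.4257.
For a reversible cycle Q_C/Q_H = T_C/T_H, so Q_C = 8630 × 298.15/519.15 = 4960 W.

Q̇_C ≈ 4960 W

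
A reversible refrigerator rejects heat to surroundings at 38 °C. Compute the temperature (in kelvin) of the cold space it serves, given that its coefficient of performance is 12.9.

T_H = 38 °C → 38 + 273.15 = 311.15 K.
COP_R = T_C/(T_H − T_C) ⇒ T_C = T_H·COP_R/(1 + COP_R) = 311.15 × 12.9/(1 + 12.9) = 288.8 K.

T_C ≈ 288.8 K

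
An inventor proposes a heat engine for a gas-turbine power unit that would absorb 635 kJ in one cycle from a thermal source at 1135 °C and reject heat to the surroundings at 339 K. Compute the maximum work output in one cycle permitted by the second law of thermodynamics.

W_max ≈ 482 kJ

T_H = 1135 °C → 1135 + 273.15 = 1408.15 K.
No engine can exceed the Carnot limit: η_max = 1 − T_C/T_H = 1 − 339.00/1408.15 = 0.7593.
W_max = η_max · Q_H = 0.7593 × 635 = 482 kJ.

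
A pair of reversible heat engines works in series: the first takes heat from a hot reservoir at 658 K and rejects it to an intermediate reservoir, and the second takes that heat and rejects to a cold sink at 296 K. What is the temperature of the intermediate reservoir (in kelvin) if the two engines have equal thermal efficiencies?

Equal efficiencies require 1 − T_m/T_H = 1 − T_C/T_m, i.e. T_m/T_H = T_C/T_m, so T_m = √(T_H·T_C) = √(658.00 × 296.00) = 441.3 K.

T_m ≈ 441.3 K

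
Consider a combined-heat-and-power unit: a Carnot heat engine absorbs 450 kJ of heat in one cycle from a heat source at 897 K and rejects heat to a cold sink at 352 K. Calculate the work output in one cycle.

Carnot efficiency: η = 1 − T_C/T_H = 1 − 352.00/897.00 = 0.6076.
W = η·Q_H = 0.6076 × 450 = 273 kJ.

W ≈ 273 kJ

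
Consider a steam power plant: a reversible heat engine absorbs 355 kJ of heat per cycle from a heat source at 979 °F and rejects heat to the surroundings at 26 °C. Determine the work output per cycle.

T_H = 979 °F → (979 − 32) × 5/9 = 526.11 °C = 799.26 K.
T_C = 26 °C → 26 + 273.15 = 299.15 K.
Carnot efficiency: η = 1 − T_C/T_H = 1 − 299.15/799.26 = 0.6257.
W = η·Q_H = 0.6257 × 355 = 222.1 kJ.

W ≈ 222.1 kJ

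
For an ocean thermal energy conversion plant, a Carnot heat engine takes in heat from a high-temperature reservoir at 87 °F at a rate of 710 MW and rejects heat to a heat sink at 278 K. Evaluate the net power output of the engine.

T_H = 87 °F → (87 − 32) × 5/9 = 30.56 °C = 303.71 K.
The Carnot efficiency is η = 1 − T_C/T_H = 1 − 278.00/303.71 = 0.0846.
W = η·Q_H = 0.0846 × 710 = 60.09 MW.

Ẇ ≈ 60.09 MW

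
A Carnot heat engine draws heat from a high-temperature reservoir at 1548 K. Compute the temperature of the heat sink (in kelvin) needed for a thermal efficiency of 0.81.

T_C ≈ 294 K

From η = 1 − T_C/T_H, T_C = T_H·(1 − η) = 1548.00 × (1 − 0.81) = 294 K.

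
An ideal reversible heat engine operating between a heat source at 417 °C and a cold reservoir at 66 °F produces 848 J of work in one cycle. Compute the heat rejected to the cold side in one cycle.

T_H = 417 °C → 417 + 273.15 = 690.15 K.
T_C = 66 °F → (66 − 32) × 5/9 = 18.89 °C = 292.04 K.
Carnot efficiency: η = 1 − T_C/T_H = 1 − 292.04/690.15 = 0.5768.
Since Q_C/Q_H = T_C/T_H and Q_H = W/η, Q_C = W·T_C/(T_H − T_C) = 848 × 292.04/398.11 = 622.1 J.

Q_C ≈ 622.1 J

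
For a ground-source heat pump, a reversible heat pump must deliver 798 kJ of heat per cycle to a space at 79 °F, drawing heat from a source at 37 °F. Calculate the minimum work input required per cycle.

T_H = 79 °F → (79 − 32) × 5/9 = 26.11 °C = 299.26 K.
T_C = 37 °F → (37 − 32) × 5/9 = 2.78 °C = 275.93 K.
For a reversible heat pump, COP_HP = T_H/(T_H − T_C) = 299.26/23.33 = 12.8255.
W = Q_H/COP_HP = 798/12.8255 = 62.22 kJ.

W_in ≈ 62.22 kJ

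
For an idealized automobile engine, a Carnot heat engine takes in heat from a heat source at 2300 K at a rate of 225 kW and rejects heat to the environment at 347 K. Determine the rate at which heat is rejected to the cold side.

Q̇_C ≈ 33.9 kW

Carnot efficiency: η = 1 − T_C/T_H = 1 − 347.00/2300.00 = 0.8491.
For a reversible cycle Q_C/Q_H = T_C/T_H, so Q_C = 225 × 347.00/2300.00 = 33.9 kW.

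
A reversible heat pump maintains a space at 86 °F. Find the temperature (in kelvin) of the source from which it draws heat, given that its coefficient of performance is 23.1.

T_H = 86 °F → (86 − 32) × 5/9 = 30.00 °C = 303.15 K.
COP_HP = T_H/(T_H − T_C) ⇒ T_C = T_H·(COP_HP − 1)/COP_HP = 303.15 × (23.1 − 1)/23.1 = 290 K.

T_C ≈ 290 K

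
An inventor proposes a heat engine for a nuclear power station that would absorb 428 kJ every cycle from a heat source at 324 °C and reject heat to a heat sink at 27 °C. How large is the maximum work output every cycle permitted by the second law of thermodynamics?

T_H = 324 °C → 324 + 273.15 = 597.15 K.
T_C = 27 °C → 27 + 273.15 = 300.15 K.
By the Carnot theorem, η_max = 1 − T_C/T_H = 1 − 300.15/597.15 = 0.4974.
W_max = η_max · Q_H = 0.4974 × 428 = 212.9 kJ.

W_max ≈ 212.9 kJ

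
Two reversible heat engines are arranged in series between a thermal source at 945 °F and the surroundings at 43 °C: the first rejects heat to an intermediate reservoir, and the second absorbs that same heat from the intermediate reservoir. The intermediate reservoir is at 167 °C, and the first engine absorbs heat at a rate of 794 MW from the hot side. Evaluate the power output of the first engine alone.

Ẇ₁ ≈ 346.2 MW

T_H = 945 °F → (945 − 32) × 5/9 = 507.22 °C = 780.37 K.
T_C = 43 °C → 43 + 273.15 = 316.15 K.
T_m = 167 °C → 167 + 273.15 = 440.15 K.
First-stage efficiency η₁ = 1 − T_m/T_H = 1 − 440.15/780.37 = 0.4360.
W₁ = η₁·Q_H = 0.4360 × 794 = 346.2 MW.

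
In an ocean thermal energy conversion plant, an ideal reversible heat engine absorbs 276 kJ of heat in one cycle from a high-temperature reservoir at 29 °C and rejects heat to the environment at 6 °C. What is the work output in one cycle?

T_H = 29 °C → 29 + 273.15 = 302.15 K.
T_C = 6 °C → 6 + 273.15 = 279.15 K.
η_rev = 1 − T_C/T_H = 1 − 279.15/302.15 = 0.0761.
W = η·Q_H = 0.0761 × 276 = 21.01 kJ.

W ≈ 21.01 kJ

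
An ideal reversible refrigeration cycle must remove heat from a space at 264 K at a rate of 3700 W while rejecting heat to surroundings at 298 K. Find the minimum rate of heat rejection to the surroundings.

For a reversible cycle Q_H/Q_C = T_H/T_C, so Q_H = Q_C·T_H/T_C = 3700 × 298.00/264.00 = 4180 W.

Q̇_H ≈ 4180 W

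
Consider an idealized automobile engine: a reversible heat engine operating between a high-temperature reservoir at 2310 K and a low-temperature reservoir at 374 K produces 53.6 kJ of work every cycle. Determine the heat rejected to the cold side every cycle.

Since the cycle is reversible, η = 1 − T_C/T_H = 1 − 374.00/2310.00 = 0.8381.
Since Q_C/Q_H = T_C/T_H and Q_H = W/η, Q_C = W·T_C/(T_H − T_C) = 53.6 × 374.00/1936.00 = 10.35 kJ.

Q_C ≈ 10.35 kJ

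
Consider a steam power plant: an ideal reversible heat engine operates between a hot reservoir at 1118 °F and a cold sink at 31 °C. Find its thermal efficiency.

T_H = 1118 °F → (1118 − 32) × 5/9 = 603.33 °C = 876.48 K.
T_C = 31 °C → 31 + 273.15 = 304.15 K.
Carnot efficiency: η = 1 − T_C/T_H = 1 − 304.15/876.48 = 0.6530.

η ≈ 0.6530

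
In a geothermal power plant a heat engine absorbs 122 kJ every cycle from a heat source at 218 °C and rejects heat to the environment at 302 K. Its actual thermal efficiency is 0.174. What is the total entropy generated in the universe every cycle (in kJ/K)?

T_H = 218 °C → 218 + 273.15 = 491.15 K.
W = η·Q_H = 0.174 × 122 = 21.23 kJ, so Q_C = Q_H − W = 100.8 kJ.
The hot reservoir loses entropy Q_H/T_H = 122/491.15 = 0.2484 kJ/K; the cold reservoir gains Q_C/T_C = 100.8/302.00 = 0.3337 kJ/K.
ΔS_univ = −Q_H/T_H + Q_C/T_C = 0.0853 kJ/K (> 0, since η = 0.174 < η_Carnot = 0.385).

ΔS_univ ≈ 0.0853 kJ/K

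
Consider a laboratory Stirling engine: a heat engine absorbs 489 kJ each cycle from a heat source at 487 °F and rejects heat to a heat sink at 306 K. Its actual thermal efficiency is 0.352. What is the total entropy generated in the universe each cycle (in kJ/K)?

ΔS_univ ≈ 0.1057 kJ/K

T_H = 487 °F → (487 − 32) × 5/9 = 252.78 °C = 525.93 K.
W = η·Q_H = 0.352 × 489 = 172.1 kJ, so Q_C = Q_H − W = 316.9 kJ.
The hot reservoir loses entropy Q_H/T_H = 489/525.93 = 0.9298 kJ/K; the cold reservoir gains Q_C/T_C = 316.9/306.00 = 1.036 kJ/K.
ΔS_univ = −Q_H/T_H + Q_C/T_C = 0.1057 kJ/K (> 0, since η = 0.352 < η_Carnot = 0.418).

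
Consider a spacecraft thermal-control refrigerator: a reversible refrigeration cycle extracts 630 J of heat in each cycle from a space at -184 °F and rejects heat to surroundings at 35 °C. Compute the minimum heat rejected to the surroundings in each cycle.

Q_H ≈ 1270 J

T_H = 35 °C → 35 + 273.15 = 308.15 K.
T_C = -184 °F → (-184 − 32) × 5/9 = -120.00 °C = 153.15 K.
For a reversible cycle Q_H/Q_C = T_H/T_C, so Q_H = Q_C·T_H/T_C = 630 × 308.15/153.15 = 1270 J.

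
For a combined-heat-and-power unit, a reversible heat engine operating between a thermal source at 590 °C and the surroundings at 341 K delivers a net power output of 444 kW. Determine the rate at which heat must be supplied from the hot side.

Q̇_H ≈ 734 kW

T_H = 590 °C → 590 + 273.15 = 863.15 K.
The Carnot efficiency is η = 1 − T_C/T_H = 1 − 341.00/863.15 = 0.6049.
Q_H = W/η = 444/0.6049 = 734 kW.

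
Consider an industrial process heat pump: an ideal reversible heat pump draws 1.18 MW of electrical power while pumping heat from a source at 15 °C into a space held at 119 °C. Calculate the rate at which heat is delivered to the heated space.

T_H = 119 °C → 119 + 273.15 = 392.15 K.
T_C = 15 °C → 15 + 273.15 = 288.15 K.
COP_HP = T_H/(T_H − T_C) = 392.15/104.00 = 3.7707.
Q_H = COP_HP · W = 3.7707 × 1.18 = 4.45 MW.

Q̇_H ≈ 4.45 MW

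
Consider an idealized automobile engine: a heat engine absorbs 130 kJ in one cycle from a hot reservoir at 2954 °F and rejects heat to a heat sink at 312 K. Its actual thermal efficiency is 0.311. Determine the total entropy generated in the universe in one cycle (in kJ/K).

ΔS_univ ≈ 0.2185 kJ/K

T_H = 2954 °F → (2954 − 32) × 5/9 = 1623.33 °C = 1896.48 K.
W = η·Q_H = 0.311 × 130 = 40.43 kJ, so Q_C = Q_H − W = 89.57 kJ.
Reservoir entropy changes: ΔS_H = −Q_H/T_H = −130/1896.48 = -0.06855 kJ/K and ΔS_C = +Q_C/T_C = 89.57/312.00 = 0.2871 kJ/K.
ΔS_univ = −Q_H/T_H + Q_C/T_C = 0.2185 kJ/K (> 0, since η = 0.311 < η_Carnot = 0.835).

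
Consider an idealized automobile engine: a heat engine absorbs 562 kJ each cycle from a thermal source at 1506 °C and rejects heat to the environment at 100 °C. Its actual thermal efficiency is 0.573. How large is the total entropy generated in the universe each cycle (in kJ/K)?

ΔS_univ ≈ 0.327 kJ/K

T_H = 1506 °C → 1506 + 273.15 = 1779.15 K.
T_C = 100 °C → 100 + 273.15 = 373.15 K.
W = η·Q_H = 0.573 × 562 = 322.0 kJ, so Q_C = Q_H − W = 240.0 kJ.
Entropy balance on the reservoirs: −Q_H/T_H = -0.3159 kJ/K, +Q_C/T_C = 0.6431 kJ/K.
ΔS_univ = −Q_H/T_H + Q_C/T_C = 0.327 kJ/K (> 0, since η = 0.573 < η_Carnot = 0.790).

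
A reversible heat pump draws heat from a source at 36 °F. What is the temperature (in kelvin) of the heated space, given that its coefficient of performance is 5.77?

T_H ≈ 333.1 K

T_C = 36 °F → (36 − 32) × 5/9 = 2.22 °C = 275.37 K.
COP_HP = T_H/(T_H − T_C) ⇒ T_H = T_C·COP_HP/(COP_HP − 1) = 275.37 × 5.77/(5.77 − 1) = 333.1 K.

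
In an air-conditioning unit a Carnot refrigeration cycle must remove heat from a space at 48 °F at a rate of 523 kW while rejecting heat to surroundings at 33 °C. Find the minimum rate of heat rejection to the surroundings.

T_H = 33 °C → 33 + 273.15 = 306.15 K.
T_C = 48 °F → (48 − 32) × 5/9 = 8.89 °C = 282.04 K.
For a reversible cycle Q_H/Q_C = T_H/T_C, so Q_H = Q_C·T_H/T_C = 523 × 306.15/282.04 = 568 kW.

Q̇_H ≈ 568 kW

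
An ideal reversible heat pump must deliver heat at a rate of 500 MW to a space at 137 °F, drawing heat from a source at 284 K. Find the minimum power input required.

T_H = 137 °F → (137 − 32) × 5/9 = 58.33 °C = 331.48 K.
The Carnot heat-pump COP is COP_HP = T_H/(T_H − T_C) = 331.48/47.48 = 6.9810.
W = Q_H/COP_HP = 500/6.9810 = 71.62 MW.

Ẇ_in ≈ 71.62 MW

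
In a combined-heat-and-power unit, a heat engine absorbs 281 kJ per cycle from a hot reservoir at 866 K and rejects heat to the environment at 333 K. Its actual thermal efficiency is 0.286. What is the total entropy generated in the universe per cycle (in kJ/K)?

W = η·Q_H = 0.286 × 281 = 80.37 kJ, so Q_C = Q_H − W = 200.6 kJ.
Entropy balance on the reservoirs: −Q_H/T_H = -0.3245 kJ/K, +Q_C/T_C = 0.6025 kJ/K.
ΔS_univ = −Q_H/T_H + Q_C/T_C = 0.2780 kJ/K (> 0, since η = 0.286 < η_Carnot = 0.615).

ΔS_univ ≈ 0.2780 kJ/K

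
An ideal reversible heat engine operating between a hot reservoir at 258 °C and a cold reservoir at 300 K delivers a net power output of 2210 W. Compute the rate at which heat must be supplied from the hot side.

Q̇_H ≈ 5080 W

T_H = 258 °C → 258 + 273.15 = 531.15 K.
Since the cycle is reversible, η = 1 − T_C/T_H = 1 − 300.00/531.15 = 0.4352.
Q_H = W/η = 2210/0.4352 = 5080 W.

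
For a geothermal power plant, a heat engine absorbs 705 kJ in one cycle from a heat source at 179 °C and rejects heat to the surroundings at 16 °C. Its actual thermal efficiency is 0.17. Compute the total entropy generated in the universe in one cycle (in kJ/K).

T_H = 179 °C → 179 + 273.15 = 452.15 K.
T_C = 16 °C → 16 + 273.15 = 289.15 K.
W = η·Q_H = 0.17 × 705 = 119.9 kJ, so Q_C = Q_H − W = 585.1 kJ.
Entropy balance on the reservoirs: −Q_H/T_H = -1.559 kJ/K, +Q_C/T_C = 2.024 kJ/K.
ΔS_univ = −Q_H/T_H + Q_C/T_C = 0.4645 kJ/K (> 0, since η = 0.17 < η_Carnot = 0.360).

ΔS_univ ≈ 0.4645 kJ/K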